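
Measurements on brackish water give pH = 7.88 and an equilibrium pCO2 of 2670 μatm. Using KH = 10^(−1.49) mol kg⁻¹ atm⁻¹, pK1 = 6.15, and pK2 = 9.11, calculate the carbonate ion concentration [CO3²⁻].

[CO3²⁻] = 0.273 mmol/kg

[CO2*] = KH · pCO2 = 10^(−1.49) × 2670×10^-6 = 8.640×10^-5 mol/kg
α₀ = 1/(1 + K1/[H⁺] + K1K2/[H⁺]²) = 1/(1 + 10^+1.73 + 10^+0.50) = 0.01728
DIC = [CO2*]/α₀ = 8.640×10^-5 / 0.01728 = 5.000 mmol/kg
[CO3²⁻] = α₂·DIC; α₂ = 0.05465, so [CO3²⁻] = 0.05465 × 5.000 = 0.273 mmol/kg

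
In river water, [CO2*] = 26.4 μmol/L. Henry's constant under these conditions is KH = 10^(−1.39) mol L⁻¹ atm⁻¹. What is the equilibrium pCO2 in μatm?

pCO2 = 648 μatm

KH = 10^(−1.39) = 4.074×10^-2 mol L⁻¹ atm⁻¹
pCO2 = [CO2*]/KH = 26.4×10^-6 / 4.074×10^-2 = 6.48×10^-4 atm = 648 μatm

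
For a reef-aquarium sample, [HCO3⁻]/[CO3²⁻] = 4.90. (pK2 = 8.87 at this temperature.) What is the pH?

pH = 8.18

From K2 = [H⁺][CO3²⁻]/[HCO3⁻]:  pH = pK2 − log₁₀([HCO3⁻]/[CO3²⁻])
log₁₀(4.90) = +0.690
pH = 8.87 − (+0.690) = 8.18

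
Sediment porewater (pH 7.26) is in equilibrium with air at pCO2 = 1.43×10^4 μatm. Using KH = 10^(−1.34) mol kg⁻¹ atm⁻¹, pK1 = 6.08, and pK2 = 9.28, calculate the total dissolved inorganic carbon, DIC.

[CO2*] = KH · pCO2 = 10^(−1.34) × 1.43×10^4×10^-6 = 6.536×10^-4 mol/kg
α₀ = 1/(1 + K1/[H⁺] + K1K2/[H⁺]²) = 1/(1 + 10^+1.18 + 10^-0.84) = 0.06142
DIC = [CO2*]/α₀ = 6.536×10^-4 / 0.06142 = 10.6 mmol/kg

DIC = 10.6 mmol/kg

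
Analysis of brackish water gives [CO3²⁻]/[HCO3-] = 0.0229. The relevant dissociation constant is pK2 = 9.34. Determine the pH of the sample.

pH = 7.70

From K2 = [H⁺][CO3²⁻]/[HCO3-]:  pH = pK2 + log₁₀([CO3²⁻]/[HCO3-])
log₁₀(0.0229) = -1.640
pH = 9.34 + (-1.640) = 7.70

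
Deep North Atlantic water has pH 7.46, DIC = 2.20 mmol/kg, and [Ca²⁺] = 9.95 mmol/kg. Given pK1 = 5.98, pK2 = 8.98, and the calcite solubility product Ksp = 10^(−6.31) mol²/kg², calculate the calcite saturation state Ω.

Ω = 1.27

α₂ = 1 / (1 + [H⁺]/K2 + [H⁺]²/(K1K2)) = 1 / (1 + 10^+1.52 + 10^+0.04)
   = 1 / (1 + 33.113 + 1.0965) = 1/35.210 = 0.02840
[CO3²⁻] = α₂ × DIC = 0.02840 × 2.20 = 0.06248 mmol/kg
Ksp = 10^(−6.31) = 4.898×10^-7
Ω = [Ca²⁺][CO3²⁻]/Ksp = (9.95×10^-3)(6.248×10^-5) / 4.898×10^-7 = 1.27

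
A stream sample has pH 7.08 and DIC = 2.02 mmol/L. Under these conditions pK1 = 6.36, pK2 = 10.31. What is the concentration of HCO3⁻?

α₁ = 1 / (1 + [H⁺]/K1 + K2/[H⁺]) = 1 / (1 + 10^-0.72 + 10^-3.23)
   = 1 / (1 + 0.19055 + 0.00058884) = 1/1.1911 = 0.8395
[HCO3⁻] = α₁ × DIC = 0.8395 × 2.02 = 1.70 mmol/L

[HCO3⁻] = 1.70 mmol/L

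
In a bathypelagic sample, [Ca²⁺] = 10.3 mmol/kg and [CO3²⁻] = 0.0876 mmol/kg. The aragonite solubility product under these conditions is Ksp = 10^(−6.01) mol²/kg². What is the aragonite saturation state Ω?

Ω = 0.923

Ksp = 10^(−6.01) = 9.772×10^-7
Ω = [Ca²⁺][CO3²⁻]/Ksp = (10.3×10^-3)(0.0876×10^-3) / 9.772×10^-7 = 0.923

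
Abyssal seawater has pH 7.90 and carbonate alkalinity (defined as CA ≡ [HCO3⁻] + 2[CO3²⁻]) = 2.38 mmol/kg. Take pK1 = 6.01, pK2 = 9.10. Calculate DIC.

DIC = 2.27 mmol/kg

CA = [HCO3⁻] + 2[CO3²⁻] = (α₁ + 2α₂)·DIC
At pH 7.90: [H⁺]/K1 = 10^-1.89 = 0.012882, K2/[H⁺] = 10^-1.20 = 0.063096
α₁ = 1/(1 + 0.012882 + 0.063096) = 1/1.0760 = 0.9294; α₂ = α₁·K2/[H⁺] = 0.05864
α₁ + 2α₂ = 1.0467
DIC = CA / (α₁ + 2α₂) = 2.38 / 1.0467 = 2.27 mmol/kg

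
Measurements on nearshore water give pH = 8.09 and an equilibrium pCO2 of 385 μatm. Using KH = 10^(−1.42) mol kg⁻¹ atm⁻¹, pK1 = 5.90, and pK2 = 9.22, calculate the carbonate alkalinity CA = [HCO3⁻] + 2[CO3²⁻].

CA = 2.60 mmol/kg

[CO2*] = KH · pCO2 = 10^(−1.42) × 385×10^-6 = 1.464×10^-5 mol/kg
α₀ = 1/(1 + K1/[H⁺] + K1K2/[H⁺]²) = 1/(1 + 10^+2.19 + 10^+1.06) = 0.005975
DIC = [CO2*]/α₀ = 1.464×10^-5 / 0.005975 = 2.450 mmol/kg
CA = (α₁ + 2α₂)·DIC = (0.9254 + 2×0.06860) × 2.450 = 2.60 mmol/kg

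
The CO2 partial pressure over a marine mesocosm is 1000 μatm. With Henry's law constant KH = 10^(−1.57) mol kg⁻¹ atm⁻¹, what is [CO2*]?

KH = 10^(−1.57) = 2.692×10^-2 mol kg⁻¹ atm⁻¹
[CO2*] = KH · pCO2 = 2.692×10^-2 × 1000×10^-6 atm = 2.69×10^-5 mol/kg

[CO2*] = 26.9 μmol/kg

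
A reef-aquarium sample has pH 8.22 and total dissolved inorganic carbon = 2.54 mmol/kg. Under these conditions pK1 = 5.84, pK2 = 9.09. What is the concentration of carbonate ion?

α₂ = 1 / (1 + [H⁺]/K2 + [H⁺]²/(K1K2)) = 1 / (1 + 10^+0.87 + 10^-1.51)
   = 1 / (1 + 7.4131 + 0.030903) = 1/8.4440 = 0.1184
[CO3²⁻] = α₂ × DIC = 0.1184 × 2.54 = 0.301 mmol/kg

[CO3²⁻] = 0.301 mmol/kg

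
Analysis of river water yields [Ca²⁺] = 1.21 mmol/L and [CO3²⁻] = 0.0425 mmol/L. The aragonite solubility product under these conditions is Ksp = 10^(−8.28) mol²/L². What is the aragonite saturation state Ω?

Ω = 9.80

Ksp = 10^(−8.28) = 5.248×10^-9
Ω = [Ca²⁺][CO3²⁻]/Ksp = (1.21×10^-3)(0.0425×10^-3) / 5.248×10^-9 = 9.80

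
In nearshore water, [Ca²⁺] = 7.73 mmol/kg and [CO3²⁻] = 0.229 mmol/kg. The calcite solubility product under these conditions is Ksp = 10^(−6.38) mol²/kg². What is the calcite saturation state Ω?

Ksp = 10^(−6.38) = 4.169×10^-7
Ω = [Ca²⁺][CO3²⁻]/Ksp = (7.73×10^-3)(0.229×10^-3) / 4.169×10^-7 = 4.25

Ω = 4.25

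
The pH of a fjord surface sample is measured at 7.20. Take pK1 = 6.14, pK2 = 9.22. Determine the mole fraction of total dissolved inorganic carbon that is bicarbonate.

α₁ = 1 / (1 + [H⁺]/K1 + K2/[H⁺]) = 1 / (1 + 10^-1.06 + 10^-2.02)
   = 1 / (1 + 0.087096 + 0.0095499) = 1/1.0966 = 0.9119

α₁ = 0.912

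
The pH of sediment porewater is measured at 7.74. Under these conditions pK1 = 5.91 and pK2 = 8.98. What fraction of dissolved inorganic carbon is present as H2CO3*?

α₀ = 1 / (1 + K1/[H⁺] + K1K2/[H⁺]²) = 1 / (1 + 10^+1.83 + 10^+0.59)
   = 1 / (1 + 67.608 + 3.8905) = 1/72.499 = 0.01379

α₀ = 0.0138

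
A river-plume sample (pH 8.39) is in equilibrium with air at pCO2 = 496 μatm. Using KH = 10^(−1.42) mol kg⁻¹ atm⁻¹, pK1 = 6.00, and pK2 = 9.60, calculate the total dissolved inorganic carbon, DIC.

[CO2*] = KH · pCO2 = 10^(−1.42) × 496×10^-6 = 1.886×10^-5 mol/kg
α₀ = 1/(1 + K1/[H⁺] + K1K2/[H⁺]²) = 1/(1 + 10^+2.39 + 10^+1.18) = 0.003823
DIC = [CO2*]/α₀ = 1.886×10^-5 / 0.003823 = 4.93 mmol/kg

DIC = 4.93 mmol/kg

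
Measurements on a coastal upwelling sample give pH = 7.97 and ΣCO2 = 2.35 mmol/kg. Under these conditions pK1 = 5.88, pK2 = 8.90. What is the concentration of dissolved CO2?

α₀ = 1 / (1 + K1/[H⁺] + K1K2/[H⁺]²) = 1 / (1 + 10^+2.09 + 10^+1.16)
   = 1 / (1 + 123.03 + 14.454) = 1/138.48 = 0.007221
[CO2*] = α₀ × DIC = 0.007221 × 2.35 = 0.0170 mmol/kg = 17.0 μmol/kg

[CO2*] = 17.0 μmol/kg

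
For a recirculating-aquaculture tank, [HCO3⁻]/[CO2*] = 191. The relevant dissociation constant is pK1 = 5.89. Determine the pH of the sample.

pH = 8.17

From K1 = [H⁺][HCO3⁻]/[CO2*]:  pH = pK1 + log₁₀([HCO3⁻]/[CO2*])
log₁₀(191) = +2.281
pH = 5.89 + (+2.281) = 8.17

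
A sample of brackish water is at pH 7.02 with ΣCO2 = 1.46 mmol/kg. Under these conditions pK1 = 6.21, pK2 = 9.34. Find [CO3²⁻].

[CO3²⁻] = 6.03 μmol/kg

α₂ = 1 / (1 + [H⁺]/K2 + [H⁺]²/(K1K2)) = 1 / (1 + 10^+2.32 + 10^+1.51)
   = 1 / (1 + 208.93 + 32.359) = 1/242.29 = 0.004127
[CO3²⁻] = α₂ × DIC = 0.004127 × 1.46 = 0.00603 mmol/kg = 6.03 μmol/kg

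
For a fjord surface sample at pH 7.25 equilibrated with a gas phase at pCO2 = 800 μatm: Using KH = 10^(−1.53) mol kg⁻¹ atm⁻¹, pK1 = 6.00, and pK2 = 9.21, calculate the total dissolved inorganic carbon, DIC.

[CO2*] = KH · pCO2 = 10^(−1.53) × 800×10^-6 = 2.361×10^-5 mol/kg
α₀ = 1/(1 + K1/[H⁺] + K1K2/[H⁺]²) = 1/(1 + 10^+1.25 + 10^-0.71) = 0.05269
DIC = [CO2*]/α₀ = 2.361×10^-5 / 0.05269 = 0.448 mmol/kg

DIC = 0.448 mmol/kg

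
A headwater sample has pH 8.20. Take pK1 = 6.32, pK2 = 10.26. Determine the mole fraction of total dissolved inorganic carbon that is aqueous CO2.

α₀ = 0.0129

α₀ = 1 / (1 + K1/[H⁺] + K1K2/[H⁺]²) = 1 / (1 + 10^+1.88 + 10^-0.18)
   = 1 / (1 + 75.858 + 0.66069) = 1/77.518 = 0.01290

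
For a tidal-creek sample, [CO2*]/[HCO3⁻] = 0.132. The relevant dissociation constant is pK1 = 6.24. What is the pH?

From K1 = [H⁺][HCO3⁻]/[CO2*]:  pH = pK1 − log₁₀([CO2*]/[HCO3⁻])
log₁₀(0.132) = -0.879
pH = 6.24 − (-0.879) = 7.12

pH = 7.12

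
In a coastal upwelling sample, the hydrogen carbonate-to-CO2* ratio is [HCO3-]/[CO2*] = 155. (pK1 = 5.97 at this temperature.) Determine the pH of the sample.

pH = 8.16

From K1 = [H⁺][HCO3-]/[CO2*]:  pH = pK1 + log₁₀([HCO3-]/[CO2*])
log₁₀(155) = +2.190
pH = 5.97 + (+2.190) = 8.16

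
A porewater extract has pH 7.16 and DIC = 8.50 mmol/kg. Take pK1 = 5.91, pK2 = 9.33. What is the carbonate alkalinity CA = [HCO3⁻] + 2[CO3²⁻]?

CA = 8.10 mmol/kg

CA = [HCO3⁻] + 2[CO3²⁻] = (α₁ + 2α₂)·DIC
At pH 7.16: [H⁺]/K1 = 10^-1.25 = 0.056234, K2/[H⁺] = 10^-2.17 = 0.0067608
α₁ = 1/(1 + 0.056234 + 0.0067608) = 1/1.0630 = 0.9407; α₂ = α₁·K2/[H⁺] = 0.006360
α₁ + 2α₂ = 0.9535
CA = 0.9535 × 8.50 = 8.10 mmol/kg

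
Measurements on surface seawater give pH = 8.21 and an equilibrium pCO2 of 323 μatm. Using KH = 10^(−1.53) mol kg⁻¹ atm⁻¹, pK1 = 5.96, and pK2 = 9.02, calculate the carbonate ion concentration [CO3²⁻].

[CO3²⁻] = 0.263 mmol/kg

[CO2*] = KH · pCO2 = 10^(−1.53) × 323×10^-6 = 9.532×10^-6 mol/kg
α₀ = 1/(1 + K1/[H⁺] + K1K2/[H⁺]²) = 1/(1 + 10^+2.25 + 10^+1.44) = 0.004846
DIC = [CO2*]/α₀ = 9.532×10^-6 / 0.004846 = 1.967 mmol/kg
[CO3²⁻] = α₂·DIC; α₂ = 0.1335, so [CO3²⁻] = 0.1335 × 1.967 = 0.263 mmol/kg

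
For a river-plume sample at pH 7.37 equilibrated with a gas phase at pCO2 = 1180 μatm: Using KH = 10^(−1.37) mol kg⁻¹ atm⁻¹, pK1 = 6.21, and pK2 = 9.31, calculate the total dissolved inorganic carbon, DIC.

DIC = 0.786 mmol/kg

[CO2*] = KH · pCO2 = 10^(−1.37) × 1180×10^-6 = 5.034×10^-5 mol/kg
α₀ = 1/(1 + K1/[H⁺] + K1K2/[H⁺]²) = 1/(1 + 10^+1.16 + 10^-0.78) = 0.06402
DIC = [CO2*]/α₀ = 5.034×10^-5 / 0.06402 = 0.786 mmol/kg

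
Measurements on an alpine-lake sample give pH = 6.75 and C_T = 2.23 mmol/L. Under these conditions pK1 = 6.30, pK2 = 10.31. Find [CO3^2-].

α₂ = 1 / (1 + [H⁺]/K2 + [H⁺]²/(K1K2)) = 1 / (1 + 10^+3.56 + 10^+3.11)
   = 1 / (1 + 3630.8 + 1288.2) = 1/4920.0 = 0.0002033
[CO3²⁻] = α₂ × DIC = 0.0002033 × 2.23 = 0.000453 mmol/L = 0.453 μmol/L

[CO3²⁻] = 0.453 μmol/L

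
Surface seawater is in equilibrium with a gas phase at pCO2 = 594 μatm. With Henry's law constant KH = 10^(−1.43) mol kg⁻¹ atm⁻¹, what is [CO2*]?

KH = 10^(−1.43) = 3.715×10^-2 mol kg⁻¹ atm⁻¹
[CO2*] = KH · pCO2 = 3.715×10^-2 × 594×10^-6 atm = 2.21×10^-5 mol/kg

[CO2*] = 22.1 μmol/kg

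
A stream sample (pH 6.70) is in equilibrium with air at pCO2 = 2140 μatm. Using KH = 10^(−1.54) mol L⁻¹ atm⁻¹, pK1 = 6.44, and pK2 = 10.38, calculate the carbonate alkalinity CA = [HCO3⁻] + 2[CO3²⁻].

CA = 0.112 mmol/L

[CO2*] = KH · pCO2 = 10^(−1.54) × 2140×10^-6 = 6.172×10^-5 mol/L
α₀ = 1/(1 + K1/[H⁺] + K1K2/[H⁺]²) = 1/(1 + 10^+0.26 + 10^-3.42) = 0.3546
DIC = [CO2*]/α₀ = 6.172×10^-5 / 0.3546 = 0.1741 mmol/L
CA = (α₁ + 2α₂)·DIC = (0.6453 + 2×0.0001348) × 0.1741 = 0.112 mmol/L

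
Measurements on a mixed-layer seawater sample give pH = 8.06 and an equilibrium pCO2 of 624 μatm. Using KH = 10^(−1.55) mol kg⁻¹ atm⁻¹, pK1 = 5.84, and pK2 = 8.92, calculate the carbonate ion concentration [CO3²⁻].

[CO3²⁻] = 0.403 mmol/kg

[CO2*] = KH · pCO2 = 10^(−1.55) × 624×10^-6 = 1.759×10^-5 mol/kg
α₀ = 1/(1 + K1/[H⁺] + K1K2/[H⁺]²) = 1/(1 + 10^+2.22 + 10^+1.36) = 0.005267
DIC = [CO2*]/α₀ = 1.759×10^-5 / 0.005267 = 3.339 mmol/kg
[CO3²⁻] = α₂·DIC; α₂ = 0.1207, so [CO3²⁻] = 0.1207 × 3.339 = 0.403 mmol/kg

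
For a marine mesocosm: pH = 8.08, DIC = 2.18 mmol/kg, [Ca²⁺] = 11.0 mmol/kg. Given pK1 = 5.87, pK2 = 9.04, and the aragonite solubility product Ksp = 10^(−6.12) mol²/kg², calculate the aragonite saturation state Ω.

α₂ = 1 / (1 + [H⁺]/K2 + [H⁺]²/(K1K2)) = 1 / (1 + 10^+0.96 + 10^-1.25)
   = 1 / (1 + 9.1201 + 0.056234) = 1/10.176 = 0.09827
[CO3²⁻] = α₂ × DIC = 0.09827 × 2.18 = 0.2142 mmol/kg
Ksp = 10^(−6.12) = 7.586×10^-7
Ω = [Ca²⁺][CO3²⁻]/Ksp = (11.0×10^-3)(2.142×10^-4) / 7.586×10^-7 = 3.11

Ω = 3.11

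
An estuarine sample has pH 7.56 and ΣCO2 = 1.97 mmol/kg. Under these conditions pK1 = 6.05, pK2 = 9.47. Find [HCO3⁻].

α₁ = 1 / (1 + [H⁺]/K1 + K2/[H⁺]) = 1 / (1 + 10^-1.51 + 10^-1.91)
   = 1 / (1 + 0.030903 + 0.012303) = 1/1.0432 = 0.9586
[HCO3⁻] = α₁ × DIC = 0.9586 × 1.97 = 1.89 mmol/kg

[HCO3⁻] = 1.89 mmol/kg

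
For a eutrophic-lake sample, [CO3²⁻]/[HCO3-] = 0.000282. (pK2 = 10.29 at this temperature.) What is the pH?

From K2 = [H⁺][CO3²⁻]/[HCO3-]:  pH = pK2 + log₁₀([CO3²⁻]/[HCO3-])
log₁₀(0.000282) = -3.550
pH = 10.29 + (-3.550) = 6.74

pH = 6.74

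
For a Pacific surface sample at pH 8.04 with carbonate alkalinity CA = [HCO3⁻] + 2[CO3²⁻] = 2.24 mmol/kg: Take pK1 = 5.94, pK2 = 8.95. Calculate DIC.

DIC = 2.03 mmol/kg

CA = [HCO3⁻] + 2[CO3²⁻] = (α₁ + 2α₂)·DIC
At pH 8.04: [H⁺]/K1 = 10^-2.10 = 0.0079433, K2/[H⁺] = 10^-0.91 = 0.12303
α₁ = 1/(1 + 0.0079433 + 0.12303) = 1/1.1310 = 0.8842; α₂ = α₁·K2/[H⁺] = 0.1088
α₁ + 2α₂ = 1.1018
DIC = CA / (α₁ + 2α₂) = 2.24 / 1.1018 = 2.03 mmol/kg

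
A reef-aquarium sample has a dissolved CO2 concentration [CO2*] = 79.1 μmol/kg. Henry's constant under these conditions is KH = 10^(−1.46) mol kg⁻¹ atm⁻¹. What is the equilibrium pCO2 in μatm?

KH = 10^(−1.46) = 3.467×10^-2 mol kg⁻¹ atm⁻¹
pCO2 = [CO2*]/KH = 79.1×10^-6 / 3.467×10^-2 = 2.28×10^-3 atm = 2280 μatm

pCO2 = 2280 μatm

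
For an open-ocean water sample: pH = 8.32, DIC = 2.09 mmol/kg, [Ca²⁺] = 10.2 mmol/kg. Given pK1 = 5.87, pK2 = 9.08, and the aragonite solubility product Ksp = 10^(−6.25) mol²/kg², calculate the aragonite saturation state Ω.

α₂ = 1 / (1 + [H⁺]/K2 + [H⁺]²/(K1K2)) = 1 / (1 + 10^+0.76 + 10^-1.69)
   = 1 / (1 + 5.7544 + 0.020417) = 1/6.7748 = 0.1476
[CO3²⁻] = α₂ × DIC = 0.1476 × 2.09 = 0.3085 mmol/kg
Ksp = 10^(−6.25) = 5.623×10^-7
Ω = [Ca²⁺][CO3²⁻]/Ksp = (10.2×10^-3)(3.085×10^-4) / 5.623×10^-7 = 5.60

Ω = 5.60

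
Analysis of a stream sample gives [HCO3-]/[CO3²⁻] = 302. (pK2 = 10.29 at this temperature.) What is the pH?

pH = 7.81

From K2 = [H⁺][CO3²⁻]/[HCO3-]:  pH = pK2 − log₁₀([HCO3-]/[CO3²⁻])
log₁₀(302) = +2.480
pH = 10.29 − (+2.480) = 7.81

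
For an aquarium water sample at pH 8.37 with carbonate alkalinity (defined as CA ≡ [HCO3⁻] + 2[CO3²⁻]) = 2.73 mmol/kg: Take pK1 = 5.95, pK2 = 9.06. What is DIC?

CA = [HCO3⁻] + 2[CO3²⁻] = (α₁ + 2α₂)·DIC
At pH 8.37: [H⁺]/K1 = 10^-2.42 = 0.0038019, K2/[H⁺] = 10^-0.69 = 0.20417
α₁ = 1/(1 + 0.0038019 + 0.20417) = 1/1.2080 = 0.8278; α₂ = α₁·K2/[H⁺] = 0.1690
α₁ + 2α₂ = 1.1659
DIC = CA / (α₁ + 2α₂) = 2.73 / 1.1659 = 2.34 mmol/kg

DIC = 2.34 mmol/kg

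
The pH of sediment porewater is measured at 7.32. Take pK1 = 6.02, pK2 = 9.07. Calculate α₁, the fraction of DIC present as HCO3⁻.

α₁ = 1 / (1 + [H⁺]/K1 + K2/[H⁺]) = 1 / (1 + 10^-1.30 + 10^-1.75)
   = 1 / (1 + 0.050119 + 0.017783) = 1/1.0679 = 0.9364

α₁ = 0.936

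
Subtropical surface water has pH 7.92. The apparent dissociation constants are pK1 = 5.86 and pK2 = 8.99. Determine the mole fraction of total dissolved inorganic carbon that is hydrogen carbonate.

α₁ = 1 / (1 + [H⁺]/K1 + K2/[H⁺]) = 1 / (1 + 10^-2.06 + 10^-1.07)
   = 1 / (1 + 0.0087096 + 0.085114) = 1/1.0938 = 0.9142

α₁ = 0.914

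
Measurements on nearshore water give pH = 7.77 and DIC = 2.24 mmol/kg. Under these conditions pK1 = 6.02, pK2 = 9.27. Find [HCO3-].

[HCO3⁻] = 2.13 mmol/kg

α₁ = 1 / (1 + [H⁺]/K1 + K2/[H⁺]) = 1 / (1 + 10^-1.75 + 10^-1.50)
   = 1 / (1 + 0.017783 + 0.031623) = 1/1.0494 = 0.9529
[HCO3⁻] = α₁ × DIC = 0.9529 × 2.24 = 2.13 mmol/kg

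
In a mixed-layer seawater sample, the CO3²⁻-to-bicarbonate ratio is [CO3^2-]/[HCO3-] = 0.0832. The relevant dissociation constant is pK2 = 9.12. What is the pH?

From K2 = [H⁺][CO3^2-]/[HCO3-]:  pH = pK2 + log₁₀([CO3^2-]/[HCO3-])
log₁₀(0.0832) = -1.080
pH = 9.12 + (-1.080) = 8.04

pH = 8.04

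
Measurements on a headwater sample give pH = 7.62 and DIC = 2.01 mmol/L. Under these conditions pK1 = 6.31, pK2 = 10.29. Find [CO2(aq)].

α₀ = 1 / (1 + K1/[H⁺] + K1K2/[H⁺]²) = 1 / (1 + 10^+1.31 + 10^-1.36)
   = 1 / (1 + 20.417 + 0.043652) = 1/21.461 = 0.04660
[CO2*] = α₀ × DIC = 0.04660 × 2.01 = 0.0937 mmol/L

[CO2*] = 0.0937 mmol/L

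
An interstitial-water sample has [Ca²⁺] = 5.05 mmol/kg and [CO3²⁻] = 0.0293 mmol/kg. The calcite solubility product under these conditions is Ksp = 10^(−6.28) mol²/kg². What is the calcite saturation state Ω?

Ω = 0.282

Ksp = 10^(−6.28) = 5.248×10^-7
Ω = [Ca²⁺][CO3²⁻]/Ksp = (5.05×10^-3)(0.0293×10^-3) / 5.248×10^-7 = 0.282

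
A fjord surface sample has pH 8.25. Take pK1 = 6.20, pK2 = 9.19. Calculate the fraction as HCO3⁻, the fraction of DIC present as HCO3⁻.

α₁ = 1 / (1 + [H⁺]/K1 + K2/[H⁺]) = 1 / (1 + 10^-2.05 + 10^-0.94)
   = 1 / (1 + 0.0089125 + 0.11482) = 1/1.1237 = 0.8899

α₁ = 0.890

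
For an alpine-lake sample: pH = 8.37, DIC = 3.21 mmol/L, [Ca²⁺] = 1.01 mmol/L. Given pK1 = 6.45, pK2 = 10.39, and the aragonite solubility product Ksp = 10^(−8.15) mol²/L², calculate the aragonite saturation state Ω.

α₂ = 1 / (1 + [H⁺]/K2 + [H⁺]²/(K1K2)) = 1 / (1 + 10^+2.02 + 10^+0.10)
   = 1 / (1 + 104.71 + 1.2589) = 1/106.97 = 0.009348
[CO3²⁻] = α₂ × DIC = 0.009348 × 3.21 = 0.03001 mmol/L
Ksp = 10^(−8.15) = 7.079×10^-9
Ω = [Ca²⁺][CO3²⁻]/Ksp = (1.01×10^-3)(3.001×10^-5) / 7.079×10^-9 = 4.28

Ω = 4.28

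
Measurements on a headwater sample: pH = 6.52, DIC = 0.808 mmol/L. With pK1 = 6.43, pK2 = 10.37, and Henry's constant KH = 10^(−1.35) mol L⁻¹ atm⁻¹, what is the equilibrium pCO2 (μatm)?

pCO2 = 8110 μatm

α₀ = 1 / (1 + K1/[H⁺] + K1K2/[H⁺]²) = 1 / (1 + 10^+0.09 + 10^-3.76)
   = 1 / (1 + 1.2303 + 0.00017378) = 1/2.2304 = 0.4483
[CO2*] = α₀ × DIC = 0.4483 × 0.808 = 0.3623 mmol/L
pCO2 = [CO2*]/KH = 3.623×10^-4 / 4.467×10^-2 = 8110 μatm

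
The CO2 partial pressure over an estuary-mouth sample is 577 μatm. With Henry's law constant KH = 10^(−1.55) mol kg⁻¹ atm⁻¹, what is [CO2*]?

KH = 10^(−1.55) = 2.818×10^-2 mol kg⁻¹ atm⁻¹
[CO2*] = KH · pCO2 = 2.818×10^-2 × 577×10^-6 atm = 1.63×10^-5 mol/kg

[CO2*] = 16.3 μmol/kg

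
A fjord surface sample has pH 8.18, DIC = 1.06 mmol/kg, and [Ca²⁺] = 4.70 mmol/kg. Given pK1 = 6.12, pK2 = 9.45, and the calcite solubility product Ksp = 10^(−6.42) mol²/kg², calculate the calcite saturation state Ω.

α₂ = 1 / (1 + [H⁺]/K2 + [H⁺]²/(K1K2)) = 1 / (1 + 10^+1.27 + 10^-0.79)
   = 1 / (1 + 18.621 + 0.16218) = 1/19.783 = 0.05055
[CO3²⁻] = α₂ × DIC = 0.05055 × 1.06 = 0.05358 mmol/kg
Ksp = 10^(−6.42) = 3.802×10^-7
Ω = [Ca²⁺][CO3²⁻]/Ksp = (4.70×10^-3)(5.358×10^-5) / 3.802×10^-7 = 0.662

Ω = 0.662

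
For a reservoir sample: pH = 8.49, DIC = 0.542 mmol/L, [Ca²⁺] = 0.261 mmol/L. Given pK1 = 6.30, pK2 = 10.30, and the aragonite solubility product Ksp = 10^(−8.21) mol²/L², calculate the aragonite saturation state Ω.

Ω = 0.348

α₂ = 1 / (1 + [H⁺]/K2 + [H⁺]²/(K1K2)) = 1 / (1 + 10^+1.81 + 10^-0.38)
   = 1 / (1 + 64.565 + 0.41687) = 1/65.982 = 0.01516
[CO3²⁻] = α₂ × DIC = 0.01516 × 0.542 = 0.008214 mmol/L = 8.214 μmol/L
Ksp = 10^(−8.21) = 6.166×10^-9
Ω = [Ca²⁺][CO3²⁻]/Ksp = (0.261×10^-3)(8.214×10^-6) / 6.166×10^-9 = 0.348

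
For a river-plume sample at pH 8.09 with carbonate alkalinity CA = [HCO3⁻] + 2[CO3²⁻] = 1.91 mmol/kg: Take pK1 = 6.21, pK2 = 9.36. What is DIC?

CA = [HCO3⁻] + 2[CO3²⁻] = (α₁ + 2α₂)·DIC
At pH 8.09: [H⁺]/K1 = 10^-1.88 = 0.013183, K2/[H⁺] = 10^-1.27 = 0.053703
α₁ = 1/(1 + 0.013183 + 0.053703) = 1/1.0669 = 0.9373; α₂ = α₁·K2/[H⁺] = 0.05034
α₁ + 2α₂ = 1.0380
DIC = CA / (α₁ + 2α₂) = 1.91 / 1.0380 = 1.84 mmol/kg

DIC = 1.84 mmol/kg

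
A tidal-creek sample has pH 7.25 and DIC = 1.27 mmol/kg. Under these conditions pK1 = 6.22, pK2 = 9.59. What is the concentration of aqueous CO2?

α₀ = 1 / (1 + K1/[H⁺] + K1K2/[H⁺]²) = 1 / (1 + 10^+1.03 + 10^-1.31)
   = 1 / (1 + 10.715 + 0.048978) = 1/11.764 = 0.08500
[CO2*] = α₀ × DIC = 0.08500 × 1.27 = 0.108 mmol/kg

[CO2*] = 0.108 mmol/kg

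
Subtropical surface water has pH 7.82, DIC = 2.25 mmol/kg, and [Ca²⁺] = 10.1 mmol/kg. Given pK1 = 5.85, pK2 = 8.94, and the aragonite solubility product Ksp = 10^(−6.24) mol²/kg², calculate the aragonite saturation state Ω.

Ω = 2.76

α₂ = 1 / (1 + [H⁺]/K2 + [H⁺]²/(K1K2)) = 1 / (1 + 10^+1.12 + 10^-0.85)
   = 1 / (1 + 13.183 + 0.14125) = 1/14.324 = 0.06981
[CO3²⁻] = α₂ × DIC = 0.06981 × 2.25 = 0.1571 mmol/kg
Ksp = 10^(−6.24) = 5.754×10^-7
Ω = [Ca²⁺][CO3²⁻]/Ksp = (10.1×10^-3)(1.571×10^-4) / 5.754×10^-7 = 2.76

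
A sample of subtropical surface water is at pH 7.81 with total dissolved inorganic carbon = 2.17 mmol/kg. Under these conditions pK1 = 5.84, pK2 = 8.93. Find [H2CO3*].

α₀ = 1 / (1 + K1/[H⁺] + K1K2/[H⁺]²) = 1 / (1 + 10^+1.97 + 10^+0.85)
   = 1 / (1 + 93.325 + 7.0795) = 1/101.40 = 0.009861
[CO2*] = α₀ × DIC = 0.009861 × 2.17 = 0.0214 mmol/kg

[CO2*] = 0.0214 mmol/kg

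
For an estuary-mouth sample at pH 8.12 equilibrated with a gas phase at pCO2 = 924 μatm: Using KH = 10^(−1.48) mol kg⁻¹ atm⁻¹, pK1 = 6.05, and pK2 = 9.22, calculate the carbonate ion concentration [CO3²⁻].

[CO3²⁻] = 0.286 mmol/kg

[CO2*] = KH · pCO2 = 10^(−1.48) × 924×10^-6 = 3.060×10^-5 mol/kg
α₀ = 1/(1 + K1/[H⁺] + K1K2/[H⁺]²) = 1/(1 + 10^+2.07 + 10^+0.97) = 0.007823
DIC = [CO2*]/α₀ = 3.060×10^-5 / 0.007823 = 3.911 mmol/kg
[CO3²⁻] = α₂·DIC; α₂ = 0.07301, so [CO3²⁻] = 0.07301 × 3.911 = 0.286 mmol/kg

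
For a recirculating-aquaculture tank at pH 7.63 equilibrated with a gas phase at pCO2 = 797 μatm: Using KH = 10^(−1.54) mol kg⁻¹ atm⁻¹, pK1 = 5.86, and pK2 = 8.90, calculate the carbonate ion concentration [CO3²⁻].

[CO2*] = KH · pCO2 = 10^(−1.54) × 797×10^-6 = 2.299×10^-5 mol/kg
α₀ = 1/(1 + K1/[H⁺] + K1K2/[H⁺]²) = 1/(1 + 10^+1.77 + 10^+0.50) = 0.01586
DIC = [CO2*]/α₀ = 2.299×10^-5 / 0.01586 = 1.449 mmol/kg
[CO3²⁻] = α₂·DIC; α₂ = 0.05016, so [CO3²⁻] = 0.05016 × 1.449 = 0.0727 mmol/kg

[CO3²⁻] = 0.0727 mmol/kg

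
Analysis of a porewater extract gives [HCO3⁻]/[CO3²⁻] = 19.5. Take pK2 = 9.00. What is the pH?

pH = 7.71

From K2 = [H⁺][CO3²⁻]/[HCO3⁻]:  pH = pK2 − log₁₀([HCO3⁻]/[CO3²⁻])
log₁₀(19.5) = +1.290
pH = 9.00 − (+1.290) = 7.71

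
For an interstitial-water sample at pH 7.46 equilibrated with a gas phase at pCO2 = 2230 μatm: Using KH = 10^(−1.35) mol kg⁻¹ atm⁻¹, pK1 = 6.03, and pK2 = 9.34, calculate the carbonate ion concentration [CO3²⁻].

[CO3²⁻] = 0.0353 mmol/kg

[CO2*] = KH · pCO2 = 10^(−1.35) × 2230×10^-6 = 9.961×10^-5 mol/kg
α₀ = 1/(1 + K1/[H⁺] + K1K2/[H⁺]²) = 1/(1 + 10^+1.43 + 10^-0.45) = 0.03537
DIC = [CO2*]/α₀ = 9.961×10^-5 / 0.03537 = 2.816 mmol/kg
[CO3²⁻] = α₂·DIC; α₂ = 0.01255, so [CO3²⁻] = 0.01255 × 2.816 = 0.0353 mmol/kg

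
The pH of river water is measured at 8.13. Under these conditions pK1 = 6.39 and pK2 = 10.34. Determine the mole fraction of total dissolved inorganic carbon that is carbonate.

α₂ = 0.00602

α₂ = 1 / (1 + [H⁺]/K2 + [H⁺]²/(K1K2)) = 1 / (1 + 10^+2.21 + 10^+0.47)
   = 1 / (1 + 162.18 + 2.9512) = 1/166.13 = 0.006019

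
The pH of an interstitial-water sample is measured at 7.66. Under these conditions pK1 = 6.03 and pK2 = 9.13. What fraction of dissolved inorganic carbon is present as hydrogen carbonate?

α₁ = 0.946

α₁ = 1 / (1 + [H⁺]/K1 + K2/[H⁺]) = 1 / (1 + 10^-1.63 + 10^-1.47)
   = 1 / (1 + 0.023442 + 0.033884) = 1/1.0573 = 0.9458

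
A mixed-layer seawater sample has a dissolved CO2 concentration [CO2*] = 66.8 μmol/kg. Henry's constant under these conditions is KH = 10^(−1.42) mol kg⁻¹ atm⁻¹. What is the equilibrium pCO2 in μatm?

pCO2 = 1760 μatm

KH = 10^(−1.42) = 3.802×10^-2 mol kg⁻¹ atm⁻¹
pCO2 = [CO2*]/KH = 66.8×10^-6 / 3.802×10^-2 = 1.76×10^-3 atm = 1760 μatm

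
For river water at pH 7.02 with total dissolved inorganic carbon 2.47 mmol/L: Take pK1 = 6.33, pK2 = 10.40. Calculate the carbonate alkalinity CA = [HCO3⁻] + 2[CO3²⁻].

CA = [HCO3⁻] + 2[CO3²⁻] = (α₁ + 2α₂)·DIC
At pH 7.02: [H⁺]/K1 = 10^-0.69 = 0.20417, K2/[H⁺] = 10^-3.38 = 0.00041687
α₁ = 1/(1 + 0.20417 + 0.00041687) = 1/1.2046 = 0.8302; α₂ = α₁·K2/[H⁺] = 0.0003461
α₁ + 2α₂ = 0.8308
CA = 0.8308 × 2.47 = 2.05 mmol/L

CA = 2.05 mmol/L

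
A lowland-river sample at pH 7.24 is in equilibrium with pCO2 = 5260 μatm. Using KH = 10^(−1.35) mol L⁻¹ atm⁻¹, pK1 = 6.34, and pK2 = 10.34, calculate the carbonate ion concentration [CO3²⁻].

[CO2*] = KH · pCO2 = 10^(−1.35) × 5260×10^-6 = 2.350×10^-4 mol/L
α₀ = 1/(1 + K1/[H⁺] + K1K2/[H⁺]²) = 1/(1 + 10^+0.90 + 10^-2.20) = 0.1117
DIC = [CO2*]/α₀ = 2.350×10^-4 / 0.1117 = 2.103 mmol/L
[CO3²⁻] = α₂·DIC; α₂ = 0.0007050, so [CO3²⁻] = 0.0007050 × 2.103 = 0.00148 mmol/L = 1.48 μmol/L

[CO3²⁻] = 1.48 μmol/L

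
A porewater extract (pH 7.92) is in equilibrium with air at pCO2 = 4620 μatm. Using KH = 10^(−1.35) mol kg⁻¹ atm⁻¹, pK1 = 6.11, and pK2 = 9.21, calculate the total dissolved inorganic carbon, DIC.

DIC = 14.2 mmol/kg

[CO2*] = KH · pCO2 = 10^(−1.35) × 4620×10^-6 = 2.064×10^-4 mol/kg
α₀ = 1/(1 + K1/[H⁺] + K1K2/[H⁺]²) = 1/(1 + 10^+1.81 + 10^+0.52) = 0.01452
DIC = [CO2*]/α₀ = 2.064×10^-4 / 0.01452 = 14.2 mmol/kg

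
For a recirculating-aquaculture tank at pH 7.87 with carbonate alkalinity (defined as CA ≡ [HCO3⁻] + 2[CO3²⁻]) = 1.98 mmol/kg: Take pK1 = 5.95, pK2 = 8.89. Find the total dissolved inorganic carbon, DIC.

DIC = 1.84 mmol/kg

CA = [HCO3⁻] + 2[CO3²⁻] = (α₁ + 2α₂)·DIC
At pH 7.87: [H⁺]/K1 = 10^-1.92 = 0.012023, K2/[H⁺] = 10^-1.02 = 0.095499
α₁ = 1/(1 + 0.012023 + 0.095499) = 1/1.1075 = 0.9029; α₂ = α₁·K2/[H⁺] = 0.08623
α₁ + 2α₂ = 1.0754
DIC = CA / (α₁ + 2α₂) = 1.98 / 1.0754 = 1.84 mmol/kg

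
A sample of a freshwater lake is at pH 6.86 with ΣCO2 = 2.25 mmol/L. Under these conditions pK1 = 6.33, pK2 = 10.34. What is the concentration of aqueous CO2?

[CO2*] = 0.513 mmol/L

α₀ = 1 / (1 + K1/[H⁺] + K1K2/[H⁺]²) = 1 / (1 + 10^+0.53 + 10^-2.95)
   = 1 / (1 + 3.3884 + 0.0011220) = 1/4.3896 = 0.2278
[CO2*] = α₀ × DIC = 0.2278 × 2.25 = 0.513 mmol/L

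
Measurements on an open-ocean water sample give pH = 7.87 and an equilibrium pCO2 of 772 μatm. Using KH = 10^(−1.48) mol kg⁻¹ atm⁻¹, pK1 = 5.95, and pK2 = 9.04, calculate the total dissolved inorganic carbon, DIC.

DIC = 2.30 mmol/kg

[CO2*] = KH · pCO2 = 10^(−1.48) × 772×10^-6 = 2.556×10^-5 mol/kg
α₀ = 1/(1 + K1/[H⁺] + K1K2/[H⁺]²) = 1/(1 + 10^+1.92 + 10^+0.75) = 0.01114
DIC = [CO2*]/α₀ = 2.556×10^-5 / 0.01114 = 2.30 mmol/kg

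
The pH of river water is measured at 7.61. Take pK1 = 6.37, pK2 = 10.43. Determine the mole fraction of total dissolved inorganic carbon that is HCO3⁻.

α₁ = 1 / (1 + [H⁺]/K1 + K2/[H⁺]) = 1 / (1 + 10^-1.24 + 10^-2.82)
   = 1 / (1 + 0.057544 + 0.0015136) = 1/1.0591 = 0.9442

α₁ = 0.944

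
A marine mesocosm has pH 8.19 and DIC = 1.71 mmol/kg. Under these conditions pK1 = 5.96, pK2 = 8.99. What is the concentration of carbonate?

[CO3²⁻] = 0.233 mmol/kg

α₂ = 1 / (1 + [H⁺]/K2 + [H⁺]²/(K1K2)) = 1 / (1 + 10^+0.80 + 10^-1.43)
   = 1 / (1 + 6.3096 + 0.037154) = 1/7.3467 = 0.1361
[CO3²⁻] = α₂ × DIC = 0.1361 × 1.71 = 0.233 mmol/kg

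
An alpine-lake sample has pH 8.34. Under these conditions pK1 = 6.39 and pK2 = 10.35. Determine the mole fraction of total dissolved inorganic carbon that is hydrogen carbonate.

α₁ = 1 / (1 + [H⁺]/K1 + K2/[H⁺]) = 1 / (1 + 10^-1.95 + 10^-2.01)
   = 1 / (1 + 0.011220 + 0.0097724) = 1/1.0210 = 0.9794

α₁ = 0.979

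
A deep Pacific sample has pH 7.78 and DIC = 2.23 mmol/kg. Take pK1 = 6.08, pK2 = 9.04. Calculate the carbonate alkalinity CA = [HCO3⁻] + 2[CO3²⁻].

CA = [HCO3⁻] + 2[CO3²⁻] = (α₁ + 2α₂)·DIC
At pH 7.78: [H⁺]/K1 = 10^-1.70 = 0.019953, K2/[H⁺] = 10^-1.26 = 0.054954
α₁ = 1/(1 + 0.019953 + 0.054954) = 1/1.0749 = 0.9303; α₂ = α₁·K2/[H⁺] = 0.05112
α₁ + 2α₂ = 1.0326
CA = 1.0326 × 2.23 = 2.30 mmol/kg

CA = 2.30 mmol/kg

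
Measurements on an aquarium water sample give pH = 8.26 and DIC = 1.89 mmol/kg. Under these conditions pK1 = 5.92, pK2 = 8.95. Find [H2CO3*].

α₀ = 1 / (1 + K1/[H⁺] + K1K2/[H⁺]²) = 1 / (1 + 10^+2.34 + 10^+1.65)
   = 1 / (1 + 218.78 + 44.668) = 1/264.44 = 0.003782
[CO2*] = α₀ × DIC = 0.003782 × 1.89 = 0.00715 mmol/kg = 7.15 μmol/kg

[CO2*] = 7.15 μmol/kg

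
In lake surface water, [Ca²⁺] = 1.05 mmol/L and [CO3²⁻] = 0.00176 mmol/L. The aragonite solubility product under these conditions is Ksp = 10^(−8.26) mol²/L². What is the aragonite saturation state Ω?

Ω = 0.336

Ksp = 10^(−8.26) = 5.495×10^-9
Ω = [Ca²⁺][CO3²⁻]/Ksp = (1.05×10^-3)(0.00176×10^-3) / 5.495×10^-9 = 0.336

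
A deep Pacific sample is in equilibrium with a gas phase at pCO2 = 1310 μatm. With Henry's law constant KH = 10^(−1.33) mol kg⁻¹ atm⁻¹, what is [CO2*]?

KH = 10^(−1.33) = 4.677×10^-2 mol kg⁻¹ atm⁻¹
[CO2*] = KH · pCO2 = 4.677×10^-2 × 1310×10^-6 atm = 6.13×10^-5 mol/kg

[CO2*] = 61.3 μmol/kg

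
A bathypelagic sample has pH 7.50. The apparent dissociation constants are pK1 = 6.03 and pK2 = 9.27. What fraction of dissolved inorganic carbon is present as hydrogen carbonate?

α₁ = 0.952

α₁ = 1 / (1 + [H⁺]/K1 + K2/[H⁺]) = 1 / (1 + 10^-1.47 + 10^-1.77)
   = 1 / (1 + 0.033884 + 0.016982) = 1/1.0509 = 0.9516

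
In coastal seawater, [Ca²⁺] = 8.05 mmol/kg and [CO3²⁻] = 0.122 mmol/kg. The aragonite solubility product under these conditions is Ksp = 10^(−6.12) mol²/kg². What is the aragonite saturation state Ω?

Ω = 1.29

Ksp = 10^(−6.12) = 7.586×10^-7
Ω = [Ca²⁺][CO3²⁻]/Ksp = (8.05×10^-3)(0.122×10^-3) / 7.586×10^-7 = 1.29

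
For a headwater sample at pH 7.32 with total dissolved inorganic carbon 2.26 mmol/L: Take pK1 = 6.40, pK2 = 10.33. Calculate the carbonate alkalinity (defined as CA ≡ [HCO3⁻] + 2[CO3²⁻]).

CA = [HCO3⁻] + 2[CO3²⁻] = (α₁ + 2α₂)·DIC
At pH 7.32: [H⁺]/K1 = 10^-0.92 = 0.12023, K2/[H⁺] = 10^-3.01 = 0.00097724
α₁ = 1/(1 + 0.12023 + 0.00097724) = 1/1.1212 = 0.8919; α₂ = α₁·K2/[H⁺] = 0.0008716
α₁ + 2α₂ = 0.8936
CA = 0.8936 × 2.26 = 2.02 mmol/L

CA = 2.02 mmol/L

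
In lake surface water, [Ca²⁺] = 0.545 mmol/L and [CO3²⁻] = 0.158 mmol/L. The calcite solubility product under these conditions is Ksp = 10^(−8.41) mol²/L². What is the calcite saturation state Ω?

Ω = 22.1

Ksp = 10^(−8.41) = 3.890×10^-9
Ω = [Ca²⁺][CO3²⁻]/Ksp = (0.545×10^-3)(0.158×10^-3) / 3.890×10^-9 = 22.1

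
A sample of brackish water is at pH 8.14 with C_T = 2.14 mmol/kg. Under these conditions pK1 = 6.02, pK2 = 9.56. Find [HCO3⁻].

α₁ = 1 / (1 + [H⁺]/K1 + K2/[H⁺]) = 1 / (1 + 10^-2.12 + 10^-1.42)
   = 1 / (1 + 0.0075858 + 0.038019) = 1/1.0456 = 0.9564
[HCO3⁻] = α₁ × DIC = 0.9564 × 2.14 = 2.05 mmol/kg

[HCO3⁻] = 2.05 mmol/kg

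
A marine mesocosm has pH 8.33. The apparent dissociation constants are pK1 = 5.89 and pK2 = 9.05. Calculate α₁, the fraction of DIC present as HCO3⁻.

α₁ = 0.837

α₁ = 1 / (1 + [H⁺]/K1 + K2/[H⁺]) = 1 / (1 + 10^-2.44 + 10^-0.72)
   = 1 / (1 + 0.0036308 + 0.19055) = 1/1.1942 = 0.8374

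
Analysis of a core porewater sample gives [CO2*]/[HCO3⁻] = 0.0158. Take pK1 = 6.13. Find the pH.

pH = 7.93

From K1 = [H⁺][HCO3⁻]/[CO2*]:  pH = pK1 − log₁₀([CO2*]/[HCO3⁻])
log₁₀(0.0158) = -1.801
pH = 6.13 − (-1.801) = 7.93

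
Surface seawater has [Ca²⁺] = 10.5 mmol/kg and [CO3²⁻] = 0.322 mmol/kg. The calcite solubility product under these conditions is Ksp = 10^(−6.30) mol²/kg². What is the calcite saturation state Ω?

Ksp = 10^(−6.30) = 5.012×10^-7
Ω = [Ca²⁺][CO3²⁻]/Ksp = (10.5×10^-3)(0.322×10^-3) / 5.012×10^-7 = 6.75

Ω = 6.75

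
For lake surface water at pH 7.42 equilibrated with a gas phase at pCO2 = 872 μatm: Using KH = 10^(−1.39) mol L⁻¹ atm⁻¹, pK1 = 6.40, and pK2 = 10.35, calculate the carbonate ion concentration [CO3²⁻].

[CO3²⁻] = 0.437 μmol/L

[CO2*] = KH · pCO2 = 10^(−1.39) × 872×10^-6 = 3.552×10^-5 mol/L
α₀ = 1/(1 + K1/[H⁺] + K1K2/[H⁺]²) = 1/(1 + 10^+1.02 + 10^-1.91) = 0.08708
DIC = [CO2*]/α₀ = 3.552×10^-5 / 0.08708 = 0.4079 mmol/L
[CO3²⁻] = α₂·DIC; α₂ = 0.001071, so [CO3²⁻] = 0.001071 × 0.4079 = 0.000437 mmol/L = 0.437 μmol/L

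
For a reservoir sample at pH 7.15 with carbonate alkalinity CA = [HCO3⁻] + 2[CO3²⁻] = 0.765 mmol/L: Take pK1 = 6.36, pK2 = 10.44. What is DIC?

DIC = 0.889 mmol/L

CA = [HCO3⁻] + 2[CO3²⁻] = (α₁ + 2α₂)·DIC
At pH 7.15: [H⁺]/K1 = 10^-0.79 = 0.16218, K2/[H⁺] = 10^-3.29 = 0.00051286
α₁ = 1/(1 + 0.16218 + 0.00051286) = 1/1.1627 = 0.8601; α₂ = α₁·K2/[H⁺] = 0.0004411
α₁ + 2α₂ = 0.8610
DIC = CA / (α₁ + 2α₂) = 0.765 / 0.8610 = 0.889 mmol/L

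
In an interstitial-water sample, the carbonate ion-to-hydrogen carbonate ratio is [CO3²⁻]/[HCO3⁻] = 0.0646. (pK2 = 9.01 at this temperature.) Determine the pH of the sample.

From K2 = [H⁺][CO3²⁻]/[HCO3⁻]:  pH = pK2 + log₁₀([CO3²⁻]/[HCO3⁻])
log₁₀(0.0646) = -1.190
pH = 9.01 + (-1.190) = 7.82

pH = 7.82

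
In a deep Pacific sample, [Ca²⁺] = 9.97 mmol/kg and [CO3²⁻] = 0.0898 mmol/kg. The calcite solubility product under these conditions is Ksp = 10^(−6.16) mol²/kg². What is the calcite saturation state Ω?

Ω = 1.29

Ksp = 10^(−6.16) = 6.918×10^-7
Ω = [Ca²⁺][CO3²⁻]/Ksp = (9.97×10^-3)(0.0898×10^-3) / 6.918×10^-7 = 1.29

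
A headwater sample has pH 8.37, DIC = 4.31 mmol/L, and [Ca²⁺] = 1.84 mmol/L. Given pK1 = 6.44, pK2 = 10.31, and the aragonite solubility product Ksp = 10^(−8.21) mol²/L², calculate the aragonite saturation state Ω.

Ω = 14.4

α₂ = 1 / (1 + [H⁺]/K2 + [H⁺]²/(K1K2)) = 1 / (1 + 10^+1.94 + 10^+0.01)
   = 1 / (1 + 87.096 + 1.0233) = 1/89.120 = 0.01122
[CO3²⁻] = α₂ × DIC = 0.01122 × 4.31 = 0.04836 mmol/L
Ksp = 10^(−8.21) = 6.166×10^-9
Ω = [Ca²⁺][CO3²⁻]/Ksp = (1.84×10^-3)(4.836×10^-5) / 6.166×10^-9 = 14.4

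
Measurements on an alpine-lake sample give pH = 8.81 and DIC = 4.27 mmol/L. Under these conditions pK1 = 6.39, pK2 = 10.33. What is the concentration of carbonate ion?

α₂ = 1 / (1 + [H⁺]/K2 + [H⁺]²/(K1K2)) = 1 / (1 + 10^+1.52 + 10^-0.90)
   = 1 / (1 + 33.113 + 0.12589) = 1/34.239 = 0.02921
[CO3²⁻] = α₂ × DIC = 0.02921 × 4.27 = 0.125 mmol/L

[CO3²⁻] = 0.125 mmol/L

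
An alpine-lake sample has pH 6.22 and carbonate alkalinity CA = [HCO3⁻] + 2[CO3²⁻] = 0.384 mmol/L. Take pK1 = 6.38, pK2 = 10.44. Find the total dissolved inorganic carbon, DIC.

CA = [HCO3⁻] + 2[CO3²⁻] = (α₁ + 2α₂)·DIC
At pH 6.22: [H⁺]/K1 = 10^0.16 = 1.4454, K2/[H⁺] = 10^-4.22 = 6.0256×10^-5
α₁ = 1/(1 + 1.4454 + 6.0256×10^-5) = 1/2.4455 = 0.4089; α₂ = α₁·K2/[H⁺] = 2.464×10^-5
α₁ + 2α₂ = 0.4090
DIC = CA / (α₁ + 2α₂) = 0.384 / 0.4090 = 0.939 mmol/L

DIC = 0.939 mmol/L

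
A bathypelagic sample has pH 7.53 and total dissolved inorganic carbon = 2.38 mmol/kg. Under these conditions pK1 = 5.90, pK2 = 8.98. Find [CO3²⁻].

[CO3²⁻] = 0.0797 mmol/kg

α₂ = 1 / (1 + [H⁺]/K2 + [H⁺]²/(K1K2)) = 1 / (1 + 10^+1.45 + 10^-0.18)
   = 1 / (1 + 28.184 + 0.66069) = 1/29.845 = 0.03351
[CO3²⁻] = α₂ × DIC = 0.03351 × 2.38 = 0.0797 mmol/kg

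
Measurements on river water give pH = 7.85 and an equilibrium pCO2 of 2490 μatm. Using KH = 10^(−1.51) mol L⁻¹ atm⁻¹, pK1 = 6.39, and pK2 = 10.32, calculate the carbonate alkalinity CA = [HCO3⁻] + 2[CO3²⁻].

[CO2*] = KH · pCO2 = 10^(−1.51) × 2490×10^-6 = 7.695×10^-5 mol/L
α₀ = 1/(1 + K1/[H⁺] + K1K2/[H⁺]²) = 1/(1 + 10^+1.46 + 10^-1.01) = 0.03340
DIC = [CO2*]/α₀ = 7.695×10^-5 / 0.03340 = 2.304 mmol/L
CA = (α₁ + 2α₂)·DIC = (0.9633 + 2×0.003264) × 2.304 = 2.23 mmol/L

CA = 2.23 mmol/L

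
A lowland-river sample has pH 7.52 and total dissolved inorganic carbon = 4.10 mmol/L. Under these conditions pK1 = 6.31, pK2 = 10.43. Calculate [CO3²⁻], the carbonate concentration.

[CO3²⁻] = 4.75 μmol/L

α₂ = 1 / (1 + [H⁺]/K2 + [H⁺]²/(K1K2)) = 1 / (1 + 10^+2.91 + 10^+1.70)
   = 1 / (1 + 812.83 + 50.119) = 1/863.95 = 0.001157
[CO3²⁻] = α₂ × DIC = 0.001157 × 4.10 = 0.00475 mmol/L = 4.75 μmol/L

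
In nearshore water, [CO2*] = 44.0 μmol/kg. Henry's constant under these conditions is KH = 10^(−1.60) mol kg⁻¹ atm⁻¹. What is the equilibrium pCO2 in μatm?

pCO2 = 1750 μatm

KH = 10^(−1.60) = 2.512×10^-2 mol kg⁻¹ atm⁻¹
pCO2 = [CO2*]/KH = 44.0×10^-6 / 2.512×10^-2 = 1.75×10^-3 atm = 1750 μatm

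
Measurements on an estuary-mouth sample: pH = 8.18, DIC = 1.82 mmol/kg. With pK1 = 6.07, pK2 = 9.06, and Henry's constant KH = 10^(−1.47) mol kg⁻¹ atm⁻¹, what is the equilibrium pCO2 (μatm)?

α₀ = 1 / (1 + K1/[H⁺] + K1K2/[H⁺]²) = 1 / (1 + 10^+2.11 + 10^+1.23)
   = 1 / (1 + 128.82 + 16.982) = 1/146.81 = 0.006812
[CO2*] = α₀ × DIC = 0.006812 × 1.82 = 0.01240 mmol/kg = 12.40 μmol/kg
pCO2 = [CO2*]/KH = 1.240×10^-5 / 3.388×10^-2 = 366 μatm

pCO2 = 366 μatm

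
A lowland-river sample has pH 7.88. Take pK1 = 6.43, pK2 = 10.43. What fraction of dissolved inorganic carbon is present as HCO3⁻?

α₁ = 0.963

α₁ = 1 / (1 + [H⁺]/K1 + K2/[H⁺]) = 1 / (1 + 10^-1.45 + 10^-2.55)
   = 1 / (1 + 0.035481 + 0.0028184) = 1/1.0383 = 0.9631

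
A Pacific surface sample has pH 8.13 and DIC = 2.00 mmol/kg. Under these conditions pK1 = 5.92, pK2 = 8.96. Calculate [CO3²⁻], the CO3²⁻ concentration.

[CO3²⁻] = 0.256 mmol/kg

α₂ = 1 / (1 + [H⁺]/K2 + [H⁺]²/(K1K2)) = 1 / (1 + 10^+0.83 + 10^-1.38)
   = 1 / (1 + 6.7608 + 0.041687) = 1/7.8025 = 0.1282
[CO3²⁻] = α₂ × DIC = 0.1282 × 2.00 = 0.256 mmol/kg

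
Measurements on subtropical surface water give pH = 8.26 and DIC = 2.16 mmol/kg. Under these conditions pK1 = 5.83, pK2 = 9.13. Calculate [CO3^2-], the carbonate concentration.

[CO3²⁻] = 0.256 mmol/kg

α₂ = 1 / (1 + [H⁺]/K2 + [H⁺]²/(K1K2)) = 1 / (1 + 10^+0.87 + 10^-1.56)
   = 1 / (1 + 7.4131 + 0.027542) = 1/8.4406 = 0.1185
[CO3²⁻] = α₂ × DIC = 0.1185 × 2.16 = 0.256 mmol/kg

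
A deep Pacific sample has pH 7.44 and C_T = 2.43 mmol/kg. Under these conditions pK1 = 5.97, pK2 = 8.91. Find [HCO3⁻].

α₁ = 1 / (1 + [H⁺]/K1 + K2/[H⁺]) = 1 / (1 + 10^-1.47 + 10^-1.47)
   = 1 / (1 + 0.033884 + 0.033884) = 1/1.0678 = 0.9365
[HCO3⁻] = α₁ × DIC = 0.9365 × 2.43 = 2.28 mmol/kg

[HCO3⁻] = 2.28 mmol/kg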